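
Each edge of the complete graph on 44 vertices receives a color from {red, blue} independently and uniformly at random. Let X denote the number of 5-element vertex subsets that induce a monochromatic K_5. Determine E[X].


Let X = Σ_S X_S over the C(44, 5) = 1086008 subsets S of size 5, where X_S = 1 if the K_5 on S is monochromatic.
For a fixed S, the K_5 on S has C(5, 2) = 10 edges. P[all 10 edges red] = (1/2)^10, and likewise for blue, so P[monochromatic] = 2·(1/2)^10 = 2^{1 − 10} = 1/512.
Summing: E[X] = C(44, 5) · 2^{1 − 10} = 1086008 · 1/512 = 135751/64.
Numerically: E[X] ≈ 2121.1094.

E[X] = C(44,5)·2^(1−C(5,2)) = 135751/64 ≈ 2121.1094.


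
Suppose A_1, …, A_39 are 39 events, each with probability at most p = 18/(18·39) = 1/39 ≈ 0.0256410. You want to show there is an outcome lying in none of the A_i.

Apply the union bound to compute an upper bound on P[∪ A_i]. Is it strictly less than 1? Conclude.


Union bound: P[∪_{i=1}^{39} A_i] ≤ Σ_i P[A_i] ≤ 39·p = 39·(1/39) = 1.
Numerically: 1 ≈ 1.0000000.
Is 1 < 1? NO.
Since the bound 1 is ≥ 1, the union bound is uninformative here; it does NOT by itself certify existence.

39·p = 1 ≈ 1.0000000; existence NOT certified by the union bound.


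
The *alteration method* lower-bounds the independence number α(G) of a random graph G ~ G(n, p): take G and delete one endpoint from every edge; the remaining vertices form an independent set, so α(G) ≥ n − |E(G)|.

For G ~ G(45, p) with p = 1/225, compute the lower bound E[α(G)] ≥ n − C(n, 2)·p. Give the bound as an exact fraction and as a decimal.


E[|E(G)|] = C(45, 2)·p = 990 · (1/225) = 22/5.
E[α(G)] ≥ n − E[|E(G)|] = 45 − 22/5 = 203/5.
Numerically: ≈ 40.6000.
(This is only a lower bound; the true E[α(G)] may be larger.)

E[α(G)] ≥ 203/5 ≈ 40.6000.


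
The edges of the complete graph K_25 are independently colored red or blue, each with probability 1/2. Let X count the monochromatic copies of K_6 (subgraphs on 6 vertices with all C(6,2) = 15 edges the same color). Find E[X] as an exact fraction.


Let X = Σ_S X_S over the C(25, 6) = 177100 subsets S of size 6, where X_S = 1 if the K_6 on S is monochromatic.
For a fixed S, the K_6 on S has C(6, 2) = 15 edges. P[all 15 edges red] = (1/2)^15, and likewise for blue, so P[monochromatic] = 2·(1/2)^15 = 2^{1 − 15} = 1/16384.
By linearity: E[X] = C(25, 6) · 2^{1 − 15} = 177100 · 1/16384 = 44275/4096.
Numerically: E[X] ≈ 10.8093.

E[X] = C(25,6)·2^(1−C(6,2)) = 44275/4096 ≈ 10.8093.


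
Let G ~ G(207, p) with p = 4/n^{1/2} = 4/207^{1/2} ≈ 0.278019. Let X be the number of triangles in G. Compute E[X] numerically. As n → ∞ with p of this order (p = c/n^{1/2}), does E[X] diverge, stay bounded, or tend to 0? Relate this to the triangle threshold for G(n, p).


Number of potential triangles: C(207, 3) = 1456935.
Each occurs with probability p³ ≈ (0.278019)³ ≈ 2.14894082e-02.
By linearity: E[X] = C(207, 3)·p³ ≈ 1456935 · 2.14894082e-02 ≈ 31308.670953.
Since α = 1/2 < 1, p = c/n^{1/2} ≫ 1/n is above the triangle threshold p ~ 1/n. Asymptotically E[X] ~ (c³/6)·n^{3(1−α)} = (4³/6)·n^{1.5} → ∞; triangles are abundant w.h.p.

E[X] ≈ 31308.670953; in regime p = Θ(1/n^{1/2}) E[X] diverges (above the triangle threshold p ~ 1/n).


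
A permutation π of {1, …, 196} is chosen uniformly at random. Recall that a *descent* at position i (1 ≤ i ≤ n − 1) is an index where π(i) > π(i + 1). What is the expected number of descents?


Write X = Σ X_I over i = 1, …, 195, with X_I the indicator of one descent.
There are 195 indicators.
For each fixed i, the pair (π(i), π(i+1)) is a uniformly random ordered pair of distinct values from {1, …, 196}; by symmetry P[π(i) > π(i+1)] = 1/2.
By linearity: E[X] = 195 · (1/2) = (196 − 1) · (1/2) = 195/2 ≈ 97.500.

E[X] = 195/2 = 97.500.


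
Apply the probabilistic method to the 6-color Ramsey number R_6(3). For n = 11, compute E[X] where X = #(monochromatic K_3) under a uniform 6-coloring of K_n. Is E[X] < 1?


E[X] = C(11, 3) · 6^{1 − 3} = 165 · 6^{−2} = 165/36.
As a reduced fraction: E[X] = 55/12 ≈ 4.5833333.
Is E[X] < 1? NO.
Since E[X] ≥ 1, the first-moment bound is inconclusive at n = 11; it does NOT by itself certify R_6(3) > 11.

E[X] = 55/12 ≈ 4.5833333; E[X] ≥ 1; first-moment method inconclusive here.


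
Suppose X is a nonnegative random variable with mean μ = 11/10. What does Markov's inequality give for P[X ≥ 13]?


μ = E[X] = 11/10, a = 13.
Markov: P[X ≥ 13] ≤ μ/a = (11/10)/13 = 11/130.
Numerically: ≈ 0.08462.
(Since a = 13 > μ = 1.10000, the bound 11/130 is < 1 and informative.)

P[X ≥ 13] ≤ 11/130 ≈ 0.08462.


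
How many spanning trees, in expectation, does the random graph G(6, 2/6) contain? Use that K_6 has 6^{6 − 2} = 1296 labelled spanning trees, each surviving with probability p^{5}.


K_6 has 6^{6 − 2} = 1296 labelled spanning trees.
For each such spanning tree H, let X_H = 1 if all 5 edges of H are present in G. Then P[X_H = 1] = p^{5} = (1/3)^{5} = 1/243.
Summing the indicators: E[X] = Σ_H E[X_H] = 1296 · p^{5} = 1296 · 1/243 = 16/3.
Numerically: E[X] ≈ 5.3333.

E[X] = 1296 · (1/3)^{5} = 16/3 ≈ 5.3333.


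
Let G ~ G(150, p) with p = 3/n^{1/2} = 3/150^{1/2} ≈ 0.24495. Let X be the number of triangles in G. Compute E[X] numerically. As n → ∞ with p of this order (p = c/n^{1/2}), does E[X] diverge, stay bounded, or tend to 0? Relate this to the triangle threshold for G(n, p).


Number of potential triangles: C(150, 3) = 551300.
Each occurs with probability p³ ≈ (0.24495)³ ≈ 1.4696938e-02.
By linearity: E[X] = C(150, 3)·p³ ≈ 551300 · 1.4696938e-02 ≈ 8102.42217.
Since α = 1/2 < 1, p = c/n^{1/2} ≫ 1/n is above the triangle threshold p ~ 1/n. Asymptotically E[X] ~ (c³/6)·n^{3(1−α)} = (3³/6)·n^{1.5} → ∞; triangles are abundant w.h.p.

E[X] ≈ 8102.42217; in regime p = Θ(1/n^{1/2}) E[X] diverges (above the triangle threshold p ~ 1/n).


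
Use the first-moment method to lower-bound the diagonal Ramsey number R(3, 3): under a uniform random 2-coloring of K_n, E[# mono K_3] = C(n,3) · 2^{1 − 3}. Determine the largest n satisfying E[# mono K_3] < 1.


We need C(n, 3) · 2^{1 − 3} < 1, i.e. C(n, 3) < 2^{3 − 1} = 4.
Check values of n near the boundary:
  n = 3: C(3, 3) = 1; 1 < 4? YES
  n = 4: C(4, 3) = 4; 4 < 4? NO
  n = 5: C(5, 3) = 10; 10 < 4? NO
The largest n with C(n, 3) < 4 is n = 3 (where E[X] = 1/4 ≈ 0.2500). Hence R(3, 3) > 3, i.e. R(3, 3) ≥ 4.

Largest n = 3; hence R(3, 3) > 3.


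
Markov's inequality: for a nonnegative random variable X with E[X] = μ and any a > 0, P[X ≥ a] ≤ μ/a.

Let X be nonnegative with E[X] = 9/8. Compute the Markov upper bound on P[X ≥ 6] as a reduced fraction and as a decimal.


μ = E[X] = 9/8, a = 6.
Markov: P[X ≥ 6] ≤ μ/a = (9/8)/6 = 3/16.
Numerically: ≈ 0.1875.
(Since a = 6 > μ = 1.1250, the bound 3/16 is < 1 and informative.)

P[X ≥ 6] ≤ 3/16 ≈ 0.1875.


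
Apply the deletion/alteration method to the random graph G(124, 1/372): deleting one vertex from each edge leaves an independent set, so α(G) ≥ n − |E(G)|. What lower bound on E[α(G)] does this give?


E[|E(G)|] = C(124, 2)·p = 7626 · (1/372) = 41/2.
E[α(G)] ≥ n − E[|E(G)|] = 124 − 41/2 = 207/2.
Numerically: ≈ 103.500000.
(This is only a lower bound; the true E[α(G)] may be larger.)

E[α(G)] ≥ 207/2 ≈ 103.500000.


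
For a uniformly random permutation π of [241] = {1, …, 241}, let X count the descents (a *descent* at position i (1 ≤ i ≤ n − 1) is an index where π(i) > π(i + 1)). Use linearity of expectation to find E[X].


Write X = Σ X_I over i = 1, …, 240, with X_I the indicator of one descent.
There are 240 indicators.
For each fixed i, the pair (π(i), π(i+1)) is a uniformly random ordered pair of distinct values from {1, …, 241}; by symmetry P[π(i) > π(i+1)] = 1/2.
By linearity: E[X] = 240 · (1/2) = (241 − 1) · (1/2) = 120 ≈ 120.000.

E[X] = 120 = 120.000.


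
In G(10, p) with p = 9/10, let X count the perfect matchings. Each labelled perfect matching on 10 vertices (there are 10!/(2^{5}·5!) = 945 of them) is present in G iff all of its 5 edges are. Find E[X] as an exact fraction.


K_10 has 10!/(2^{5}·5!) = 945 labelled perfect matchings.
For each such perfect matching H, let X_H = 1 if all 5 edges of H are present in G. Then P[X_H = 1] = p^{5} = (9/10)^{5} = 59049/100000.
Summing the indicators: E[X] = Σ_H E[X_H] = 945 · p^{5} = 945 · 59049/100000 = 11160261/20000.
Numerically: E[X] ≈ 558.

E[X] = 945 · (9/10)^{5} = 11160261/20000 ≈ 558.


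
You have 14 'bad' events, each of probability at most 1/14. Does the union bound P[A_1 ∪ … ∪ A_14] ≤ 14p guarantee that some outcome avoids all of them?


Union bound: P[∪_{i=1}^{14} A_i] ≤ Σ_i P[A_i] ≤ 14·p = 14·(1/14) = 1.
Numerically: 1 ≈ 1.000000.
Is 1 < 1? NO.
Since the bound 1 is ≥ 1, the union bound is uninformative here; it does NOT by itself certify existence.

14·p = 1 ≈ 1.000000; existence NOT certified by the union bound.


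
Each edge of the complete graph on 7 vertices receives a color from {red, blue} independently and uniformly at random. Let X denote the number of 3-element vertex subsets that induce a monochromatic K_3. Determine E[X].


Let X = Σ_S X_S over the C(7, 3) = 35 subsets S of size 3, where X_S = 1 if the K_3 on S is monochromatic.
For a fixed S, the K_3 on S has C(3, 2) = 3 edges. P[all 3 edges red] = (1/2)^3, and likewise for blue, so P[monochromatic] = 2·(1/2)^3 = 2^{1 − 3} = 1/4.
By linearity of expectation: E[X] = C(7, 3) · 2^{1 − 3} = 35 · 1/4 = 35/4.
Numerically: E[X] ≈ 8.750000.

E[X] = C(7,3)·2^(1−C(3,2)) = 35/4 ≈ 8.750000.


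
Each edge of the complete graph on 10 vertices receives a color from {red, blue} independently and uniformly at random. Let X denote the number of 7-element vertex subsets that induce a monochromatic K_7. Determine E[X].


Let X = Σ_S X_S over the C(10, 7) = 120 subsets S of size 7, where X_S = 1 if the K_7 on S is monochromatic.
For a fixed S, the K_7 on S has C(7, 2) = 21 edges. P[all 21 edges red] = (1/2)^21, and likewise for blue, so P[monochromatic] = 2·(1/2)^21 = 2^{1 − 21} = 1/1048576.
By linearity: E[X] = C(10, 7) · 2^{1 − 21} = 120 · 1/1048576 = 15/131072.
Numerically: E[X] ≈ 0.0001.

E[X] = C(10,7)·2^(1−C(7,2)) = 15/131072 ≈ 0.0001.


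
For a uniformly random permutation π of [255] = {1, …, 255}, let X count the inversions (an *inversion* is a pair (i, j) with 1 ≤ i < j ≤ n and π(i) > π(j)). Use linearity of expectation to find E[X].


Write X = Σ X_I over the C(255, 2) = 32385 pairs i < j, with X_I the indicator of one inversion.
There are 32385 indicators.
For each fixed pair i < j, the values π(i) and π(j) are two distinct elements of {1, …, 255} in uniformly random order; by symmetry P[π(i) > π(j)] = 1/2.
By linearity: E[X] = 32385 · (1/2) = C(255, 2) · (1/2) = 32385/2 = 32385/2 ≈ 16192.5000.

E[X] = 32385/2 = 16192.5000.


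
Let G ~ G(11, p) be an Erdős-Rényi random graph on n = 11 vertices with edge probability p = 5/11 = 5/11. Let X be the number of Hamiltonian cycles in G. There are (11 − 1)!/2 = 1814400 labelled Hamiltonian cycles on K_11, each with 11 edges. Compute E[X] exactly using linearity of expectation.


K_11 has (11 − 1)!/2 = 1814400 labelled Hamiltonian cycles.
For each such Hamiltonian cycle H, let X_H = 1 if all 11 edges of H are present in G. Then P[X_H = 1] = p^{11} = (5/11)^{11} = 48828125/285311670611.
By linearity of expectation: E[X] = Σ_H E[X_H] = 1814400 · p^{11} = 1814400 · 48828125/285311670611 = 88593750000000/285311670611.
Numerically: E[X] ≈ 310.52.

E[X] = 1814400 · (5/11)^{11} = 88593750000000/285311670611 ≈ 310.52.


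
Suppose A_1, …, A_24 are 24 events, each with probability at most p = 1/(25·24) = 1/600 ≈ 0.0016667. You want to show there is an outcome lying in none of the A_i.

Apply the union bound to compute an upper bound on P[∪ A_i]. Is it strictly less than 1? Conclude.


Union bound: P[∪_{i=1}^{24} A_i] ≤ Σ_i P[A_i] ≤ 24·p = 24·(1/600) = 1/25.
Numerically: 1/25 ≈ 0.0400000.
Is 1/25 < 1? YES.
Since P[∪ A_i] ≤ 1/25 < 1, the complement has P[∩ A_i^c] ≥ 1 − 1/25 = 24/25 > 0, so some outcome avoids every A_i.

24·p = 1/25 ≈ 0.0400000; existence CERTIFIED by the union bound.


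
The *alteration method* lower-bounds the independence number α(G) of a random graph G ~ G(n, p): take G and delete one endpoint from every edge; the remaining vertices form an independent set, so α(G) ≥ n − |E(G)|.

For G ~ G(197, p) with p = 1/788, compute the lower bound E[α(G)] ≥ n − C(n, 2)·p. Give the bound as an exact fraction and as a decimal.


E[|E(G)|] = C(197, 2)·p = 19306 · (1/788) = 49/2.
E[α(G)] ≥ n − E[|E(G)|] = 197 − 49/2 = 345/2.
Numerically: ≈ 172.500000.
(This is only a lower bound; the true E[α(G)] may be larger.)

E[α(G)] ≥ 345/2 ≈ 172.500000.


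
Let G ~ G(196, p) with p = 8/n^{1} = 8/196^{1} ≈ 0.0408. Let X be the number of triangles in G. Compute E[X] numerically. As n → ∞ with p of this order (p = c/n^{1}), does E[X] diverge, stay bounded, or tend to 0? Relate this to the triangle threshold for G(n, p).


Number of potential triangles: C(196, 3) = 1235780.
Each occurs with probability p³ ≈ (0.0408)³ ≈ 6.79989e-05.
By linearity: E[X] = C(196, 3)·p³ ≈ 1235780 · 6.79989e-05 ≈ 84.032.
Here α = 1, so p = 8/n is exactly at the triangle threshold p ~ 1/n. Asymptotically E[X] → c³/6 = 8³/6 = 256/3 ≈ 85.333, a bounded constant. In this regime the triangle count is asymptotically Poisson(c³/6).

E[X] ≈ 84.032; in regime p = Θ(1/n^{1}) E[X] stays bounded (at the triangle threshold p ~ 1/n).


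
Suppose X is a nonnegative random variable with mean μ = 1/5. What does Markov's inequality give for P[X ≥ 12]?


μ = E[X] = 1/5, a = 12.
Markov: P[X ≥ 12] ≤ μ/a = (1/5)/12 = 1/60.
Numerically: ≈ 0.017.
(Since a = 12 > μ = 0.200, the bound 1/60 is < 1 and informative.)

P[X ≥ 12] ≤ 1/60 ≈ 0.017.


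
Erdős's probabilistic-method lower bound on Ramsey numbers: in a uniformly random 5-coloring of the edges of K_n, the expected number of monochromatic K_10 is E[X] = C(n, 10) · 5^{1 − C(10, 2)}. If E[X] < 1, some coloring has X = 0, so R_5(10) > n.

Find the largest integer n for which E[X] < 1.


We need C(n, 10) · 5^{1 − 45} < 1, i.e. C(n, 10) < 5^{45 − 1} = 5684341886080801486968994140625.
Check values of n near the boundary:
  n = 5390: C(5390, 10) = 5655833965919099070255434039753; 5655833965919099070255434039753 < 5684341886080801486968994140625? YES
  n = 5391: C(5391, 10) = 5666344714787188828795213697883; 5666344714787188828795213697883 < 5684341886080801486968994140625? YES
  n = 5392: C(5392, 10) = 5676873040158402483252283957448; 5676873040158402483252283957448 < 5684341886080801486968994140625? YES
  n = 5393: C(5393, 10) = 5687418968154238267170642278008; 5687418968154238267170642278008 < 5684341886080801486968994140625? NO
  n = 5394: C(5394, 10) = 5697982524930156243149785372878; 5697982524930156243149785372878 < 5684341886080801486968994140625? NO
The largest n with C(n, 10) < 5684341886080801486968994140625 is n = 5392 (where E[X] = 5676873040158402483252283957448/5684341886080801486968994140625 ≈ 0.999). Hence R_5(10) > 5392, i.e. R_5(10) ≥ 5393.

Largest n = 5392; hence R_5(10) > 5392.


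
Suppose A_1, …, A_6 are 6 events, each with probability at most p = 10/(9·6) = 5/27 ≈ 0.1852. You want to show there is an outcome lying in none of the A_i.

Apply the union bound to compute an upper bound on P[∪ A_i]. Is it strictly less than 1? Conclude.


Union bound: P[∪_{i=1}^{6} A_i] ≤ Σ_i P[A_i] ≤ 6·p = 6·(5/27) = 10/9.
Numerically: 10/9 ≈ 1.1111.
Is 10/9 < 1? NO.
Since the bound 10/9 is ≥ 1, the union bound is uninformative here; it does NOT by itself certify existence.

6·p = 10/9 ≈ 1.1111; existence NOT certified by the union bound.


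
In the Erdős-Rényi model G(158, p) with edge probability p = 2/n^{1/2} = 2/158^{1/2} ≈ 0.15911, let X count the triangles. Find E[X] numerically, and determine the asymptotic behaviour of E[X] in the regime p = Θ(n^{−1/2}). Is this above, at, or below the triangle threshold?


Number of potential triangles: C(158, 3) = 644956.
Each occurs with probability p³ ≈ (0.15911)³ ≈ 4.0281381e-03.
By linearity: E[X] = C(158, 3)·p³ ≈ 644956 · 4.0281381e-03 ≈ 2597.97187.
Since α = 1/2 < 1, p = c/n^{1/2} ≫ 1/n is above the triangle threshold p ~ 1/n. Asymptotically E[X] ~ (c³/6)·n^{3(1−α)} = (2³/6)·n^{1.5} → ∞; triangles are abundant w.h.p.

E[X] ≈ 2597.97187; in regime p = Θ(1/n^{1/2}) E[X] diverges (above the triangle threshold p ~ 1/n).


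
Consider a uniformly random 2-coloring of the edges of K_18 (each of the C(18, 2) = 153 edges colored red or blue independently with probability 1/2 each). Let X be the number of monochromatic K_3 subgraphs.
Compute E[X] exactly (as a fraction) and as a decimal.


Let X = Σ_S X_S over the C(18, 3) = 816 subsets S of size 3, where X_S = 1 if the K_3 on S is monochromatic.
For a fixed S, the K_3 on S has C(3, 2) = 3 edges. P[all 3 edges red] = (1/2)^3, and likewise for blue, so P[monochromatic] = 2·(1/2)^3 = 2^{1 − 3} = 1/4.
Summing: E[X] = C(18, 3) · 2^{1 − 3} = 816 · 1/4 = 204.
Numerically: E[X] ≈ 204.000000.

E[X] = C(18,3)·2^(1−C(3,2)) = 204 ≈ 204.000000.


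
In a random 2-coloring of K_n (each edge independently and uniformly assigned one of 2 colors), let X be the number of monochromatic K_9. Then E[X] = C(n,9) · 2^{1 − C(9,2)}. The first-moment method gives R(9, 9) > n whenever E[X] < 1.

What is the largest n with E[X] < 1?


We need C(n, 9) · 2^{1 − 36} < 1, i.e. C(n, 9) < 2^{36 − 1} = 34359738368.
Check values of n near the boundary:
  n = 62: C(62, 9) = 20286591270; 20286591270 < 34359738368? YES
  n = 63: C(63, 9) = 23667689815; 23667689815 < 34359738368? YES
  n = 64: C(64, 9) = 27540584512; 27540584512 < 34359738368? YES
  n = 65: C(65, 9) = 31966749880; 31966749880 < 34359738368? YES
  n = 66: C(66, 9) = 37014131440; 37014131440 < 34359738368? NO
  n = 67: C(67, 9) = 42757703560; 42757703560 < 34359738368? NO
The largest n with C(n, 9) < 34359738368 is n = 65 (where E[X] = 3995843735/4294967296 ≈ 0.9303549). Hence R(9, 9) > 65, i.e. R(9, 9) ≥ 66.

Largest n = 65; hence R(9, 9) > 65.


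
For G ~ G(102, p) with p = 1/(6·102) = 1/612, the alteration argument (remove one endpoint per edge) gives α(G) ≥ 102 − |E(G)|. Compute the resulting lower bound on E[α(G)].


E[|E(G)|] = C(102, 2)·p = 5151 · (1/612) = 101/12.
E[α(G)] ≥ n − E[|E(G)|] = 102 − 101/12 = 1123/12.
Numerically: ≈ 93.5833.
(This is only a lower bound; the true E[α(G)] may be larger.)

E[α(G)] ≥ 1123/12 ≈ 93.5833.


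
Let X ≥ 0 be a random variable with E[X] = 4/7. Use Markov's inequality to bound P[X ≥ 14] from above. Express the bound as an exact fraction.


μ = E[X] = 4/7, a = 14.
Markov: P[X ≥ 14] ≤ μ/a = (4/7)/14 = 2/49.
Numerically: ≈ 0.040816.
(Since a = 14 > μ = 0.571429, the bound 2/49 is < 1 and informative.)

P[X ≥ 14] ≤ 2/49 ≈ 0.040816.


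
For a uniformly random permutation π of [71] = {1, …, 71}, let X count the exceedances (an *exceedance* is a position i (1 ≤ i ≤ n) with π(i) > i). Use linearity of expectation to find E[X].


Write X = Σ_{i=1}^{71} X_i, where X_i = 1_{π(i) > i}.
For each fixed i, π(i) is uniform over {1, …, 71} (marginal of a uniform permutation), so P[π(i) > i] = (n − i)/n. Summing: Σ_{i=1}^{71} (n − i)/n = (0 + 1 + … + 70)/71 = 71(71 − 1)/(2·71) = (71 − 1)/2.
Hence E[X] = Σ_{i=1}^{71} (71 − i)/71 = 35 ≈ 35.000000.

E[X] = 35 = 35.000000.


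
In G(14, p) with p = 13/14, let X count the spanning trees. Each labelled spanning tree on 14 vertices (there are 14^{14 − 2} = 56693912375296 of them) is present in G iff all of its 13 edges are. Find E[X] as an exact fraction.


K_14 has 14^{14 − 2} = 56693912375296 labelled spanning trees.
For each such spanning tree H, let X_H = 1 if all 13 edges of H are present in G. Then P[X_H = 1] = p^{13} = (13/14)^{13} = 302875106592253/793714773254144.
Summing the indicators: E[X] = Σ_H E[X_H] = 56693912375296 · p^{13} = 56693912375296 · 302875106592253/793714773254144 = 302875106592253/14.
Numerically: E[X] ≈ 2.1634e+13.

E[X] = 56693912375296 · (13/14)^{13} = 302875106592253/14 ≈ 2.1634e+13.


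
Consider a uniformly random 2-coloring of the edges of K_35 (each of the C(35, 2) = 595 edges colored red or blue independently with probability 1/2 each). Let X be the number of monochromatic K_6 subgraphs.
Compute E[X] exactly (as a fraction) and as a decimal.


Let X = Σ_S X_S over the C(35, 6) = 1623160 subsets S of size 6, where X_S = 1 if the K_6 on S is monochromatic.
For a fixed S, the K_6 on S has C(6, 2) = 15 edges. P[all 15 edges red] = (1/2)^15, and likewise for blue, so P[monochromatic] = 2·(1/2)^15 = 2^{1 − 15} = 1/16384.
Summing: E[X] = C(35, 6) · 2^{1 − 15} = 1623160 · 1/16384 = 202895/2048.
Numerically: E[X] ≈ 99.069824.

E[X] = C(35,6)·2^(1−C(6,2)) = 202895/2048 ≈ 99.069824.


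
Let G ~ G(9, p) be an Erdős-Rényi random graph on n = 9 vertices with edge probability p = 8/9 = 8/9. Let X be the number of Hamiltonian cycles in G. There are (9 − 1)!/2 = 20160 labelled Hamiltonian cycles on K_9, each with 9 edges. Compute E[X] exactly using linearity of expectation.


K_9 has (9 − 1)!/2 = 20160 labelled Hamiltonian cycles.
For each such Hamiltonian cycle H, let X_H = 1 if all 9 edges of H are present in G. Then P[X_H = 1] = p^{9} = (8/9)^{9} = 134217728/387420489.
By linearity of expectation: E[X] = Σ_H E[X_H] = 20160 · p^{9} = 20160 · 134217728/387420489 = 300647710720/43046721.
Numerically: E[X] ≈ 6984.22.

E[X] = 20160 · (8/9)^{9} = 300647710720/43046721 ≈ 6984.22.


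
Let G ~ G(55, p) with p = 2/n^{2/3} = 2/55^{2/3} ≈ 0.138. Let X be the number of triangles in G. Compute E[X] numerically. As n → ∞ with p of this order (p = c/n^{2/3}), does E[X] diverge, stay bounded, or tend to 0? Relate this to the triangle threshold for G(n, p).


Number of potential triangles: C(55, 3) = 26235.
Each occurs with probability p³ ≈ (0.138)³ ≈ 2.64463e-03.
By linearity: E[X] = C(55, 3)·p³ ≈ 26235 · 2.64463e-03 ≈ 69.382.
Since α = 2/3 < 1, p = c/n^{2/3} ≫ 1/n is above the triangle threshold p ~ 1/n. Asymptotically E[X] ~ (c³/6)·n^{3(1−α)} = (2³/6)·n^{1} → ∞; triangles are abundant w.h.p.

E[X] ≈ 69.382; in regime p = Θ(1/n^{2/3}) E[X] diverges (above the triangle threshold p ~ 1/n).


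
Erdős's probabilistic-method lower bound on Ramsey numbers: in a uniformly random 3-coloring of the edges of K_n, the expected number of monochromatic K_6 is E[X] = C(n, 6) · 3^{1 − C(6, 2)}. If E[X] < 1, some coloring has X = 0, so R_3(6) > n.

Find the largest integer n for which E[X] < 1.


We need C(n, 6) · 3^{1 − 15} < 1, i.e. C(n, 6) < 3^{15 − 1} = 4782969.
Check values of n near the boundary:
  n = 37: C(37, 6) = 2324784; 2324784 < 4782969? YES
  n = 38: C(38, 6) = 2760681; 2760681 < 4782969? YES
  n = 39: C(39, 6) = 3262623; 3262623 < 4782969? YES
  n = 40: C(40, 6) = 3838380; 3838380 < 4782969? YES
  n = 41: C(41, 6) = 4496388; 4496388 < 4782969? YES
  n = 42: C(42, 6) = 5245786; 5245786 < 4782969? NO
  n = 43: C(43, 6) = 6096454; 6096454 < 4782969? NO
  n = 44: C(44, 6) = 7059052; 7059052 < 4782969? NO
The largest n with C(n, 6) < 4782969 is n = 41 (where E[X] = 1498796/1594323 ≈ 0.9400830). Hence R_3(6) > 41, i.e. R_3(6) ≥ 42.

Largest n = 41; hence R_3(6) > 41.


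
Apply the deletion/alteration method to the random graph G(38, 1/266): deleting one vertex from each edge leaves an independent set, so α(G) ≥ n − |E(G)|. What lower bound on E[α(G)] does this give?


E[|E(G)|] = C(38, 2)·p = 703 · (1/266) = 37/14.
E[α(G)] ≥ n − E[|E(G)|] = 38 − 37/14 = 495/14.
Numerically: ≈ 35.357143.
(This is only a lower bound; the true E[α(G)] may be larger.)

E[α(G)] ≥ 495/14 ≈ 35.357143.


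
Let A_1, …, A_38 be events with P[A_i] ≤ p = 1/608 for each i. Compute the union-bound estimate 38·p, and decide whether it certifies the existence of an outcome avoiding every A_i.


Union bound: P[∪_{i=1}^{38} A_i] ≤ Σ_i P[A_i] ≤ 38·p = 38·(1/608) = 1/16.
Numerically: 1/16 ≈ 0.0625000.
Is 1/16 < 1? YES.
Since P[∪ A_i] ≤ 1/16 < 1, the complement has P[∩ A_i^c] ≥ 1 − 1/16 = 15/16 > 0, so some outcome avoids every A_i.

38·p = 1/16 ≈ 0.0625000; existence CERTIFIED by the union bound.


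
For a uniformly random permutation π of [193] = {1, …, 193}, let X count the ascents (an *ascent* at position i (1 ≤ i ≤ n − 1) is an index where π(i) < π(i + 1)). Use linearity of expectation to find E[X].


Write X = Σ X_I over i = 1, …, 192, with X_I the indicator of one ascent.
There are 192 indicators.
For each fixed i, the pair (π(i), π(i+1)) is a uniformly random ordered pair of distinct values from {1, …, 193}; by symmetry P[π(i) < π(i+1)] = 1/2.
By linearity: E[X] = 192 · (1/2) = (193 − 1) · (1/2) = 96 ≈ 96.00000.

E[X] = 96 = 96.00000.


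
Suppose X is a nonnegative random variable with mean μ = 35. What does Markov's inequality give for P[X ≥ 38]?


μ = E[X] = 35, a = 38.
Markov: P[X ≥ 38] ≤ μ/a = (35)/38 = 35/38.
Numerically: ≈ 0.92105.
(Since a = 38 > μ = 35.00000, the bound 35/38 is < 1 and informative.)

P[X ≥ 38] ≤ 35/38 ≈ 0.92105.


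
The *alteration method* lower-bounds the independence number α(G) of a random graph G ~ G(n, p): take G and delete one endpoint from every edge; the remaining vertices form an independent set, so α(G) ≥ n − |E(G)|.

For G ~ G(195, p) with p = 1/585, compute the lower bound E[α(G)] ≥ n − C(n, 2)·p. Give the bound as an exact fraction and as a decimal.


E[|E(G)|] = C(195, 2)·p = 18915 · (1/585) = 97/3.
E[α(G)] ≥ n − E[|E(G)|] = 195 − 97/3 = 488/3.
Numerically: ≈ 162.666667.
(This is only a lower bound; the true E[α(G)] may be larger.)

E[α(G)] ≥ 488/3 ≈ 162.666667.


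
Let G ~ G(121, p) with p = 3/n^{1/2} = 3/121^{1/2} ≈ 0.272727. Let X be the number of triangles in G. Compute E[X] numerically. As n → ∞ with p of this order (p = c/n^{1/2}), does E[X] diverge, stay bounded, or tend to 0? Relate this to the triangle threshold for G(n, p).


Number of potential triangles: C(121, 3) = 287980.
Each occurs with probability p³ ≈ (0.272727)³ ≈ 2.02854996e-02.
By linearity: E[X] = C(121, 3)·p³ ≈ 287980 · 2.02854996e-02 ≈ 5841.818182.
Since α = 1/2 < 1, p = c/n^{1/2} ≫ 1/n is above the triangle threshold p ~ 1/n. Asymptotically E[X] ~ (c³/6)·n^{3(1−α)} = (3³/6)·n^{1.5} → ∞; triangles are abundant w.h.p.

E[X] ≈ 5841.818182; in regime p = Θ(1/n^{1/2}) E[X] diverges (above the triangle threshold p ~ 1/n).


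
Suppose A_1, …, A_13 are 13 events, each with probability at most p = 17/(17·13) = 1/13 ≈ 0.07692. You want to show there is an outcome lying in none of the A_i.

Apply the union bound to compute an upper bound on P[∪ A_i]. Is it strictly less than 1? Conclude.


Union bound: P[∪_{i=1}^{13} A_i] ≤ Σ_i P[A_i] ≤ 13·p = 13·(1/13) = 1.
Numerically: 1 ≈ 1.00000.
Is 1 < 1? NO.
Since the bound 1 is ≥ 1, the union bound is uninformative here; it does NOT by itself certify existence.

13·p = 1 ≈ 1.00000; existence NOT certified by the union bound.


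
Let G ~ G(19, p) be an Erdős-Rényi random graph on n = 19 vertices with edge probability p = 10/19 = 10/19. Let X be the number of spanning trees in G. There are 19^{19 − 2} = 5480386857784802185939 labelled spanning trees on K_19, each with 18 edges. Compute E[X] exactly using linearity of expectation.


K_19 has 19^{19 − 2} = 5480386857784802185939 labelled spanning trees.
For each such spanning tree H, let X_H = 1 if all 18 edges of H are present in G. Then P[X_H = 1] = p^{18} = (10/19)^{18} = 1000000000000000000/104127350297911241532841.
By linearity: E[X] = Σ_H E[X_H] = 5480386857784802185939 · p^{18} = 5480386857784802185939 · 1000000000000000000/104127350297911241532841 = 1000000000000000000/19.
Numerically: E[X] ≈ 5.26e+16.

E[X] = 5480386857784802185939 · (10/19)^{18} = 1000000000000000000/19 ≈ 5.26e+16.


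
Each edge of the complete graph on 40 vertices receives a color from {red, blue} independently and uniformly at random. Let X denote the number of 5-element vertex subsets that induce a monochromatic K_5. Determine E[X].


Let X = Σ_S X_S over the C(40, 5) = 658008 subsets S of size 5, where X_S = 1 if the K_5 on S is monochromatic.
For a fixed S, the K_5 on S has C(5, 2) = 10 edges. P[all 10 edges red] = (1/2)^10, and likewise for blue, so P[monochromatic] = 2·(1/2)^10 = 2^{1 − 10} = 1/512.
By linearity: E[X] = C(40, 5) · 2^{1 − 10} = 658008 · 1/512 = 82251/64.
Numerically: E[X] ≈ 1285.17188.

E[X] = C(40,5)·2^(1−C(5,2)) = 82251/64 ≈ 1285.17188.


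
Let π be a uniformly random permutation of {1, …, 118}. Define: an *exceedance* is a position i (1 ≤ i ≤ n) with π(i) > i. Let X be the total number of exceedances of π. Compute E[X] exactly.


Write X = Σ_{i=1}^{118} X_i, where X_i = 1_{π(i) > i}.
For each fixed i, π(i) is uniform over {1, …, 118} (marginal of a uniform permutation), so P[π(i) > i] = (n − i)/n. Summing: Σ_{i=1}^{118} (n − i)/n = (0 + 1 + … + 117)/118 = 118(118 − 1)/(2·118) = (118 − 1)/2.
Hence E[X] = Σ_{i=1}^{118} (118 − i)/118 = 117/2 ≈ 58.500.

E[X] = 117/2 = 58.500.


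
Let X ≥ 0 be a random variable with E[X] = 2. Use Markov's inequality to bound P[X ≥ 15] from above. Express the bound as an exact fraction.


μ = E[X] = 2, a = 15.
Markov: P[X ≥ 15] ≤ μ/a = (2)/15 = 2/15.
Numerically: ≈ 0.1333.
(Since a = 15 > μ = 2.0000, the bound 2/15 is < 1 and informative.)

P[X ≥ 15] ≤ 2/15 ≈ 0.1333.


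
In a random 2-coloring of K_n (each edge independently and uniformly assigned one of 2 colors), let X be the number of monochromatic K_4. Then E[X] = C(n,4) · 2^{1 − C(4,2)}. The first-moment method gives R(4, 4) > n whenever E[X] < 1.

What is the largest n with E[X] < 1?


We need C(n, 4) · 2^{1 − 6} < 1, i.e. C(n, 4) < 2^{6 − 1} = 32.
Check values of n near the boundary:
  n = 4: C(4, 4) = 1; 1 < 32? YES
  n = 5: C(5, 4) = 5; 5 < 32? YES
  n = 6: C(6, 4) = 15; 15 < 32? YES
  n = 7: C(7, 4) = 35; 35 < 32? NO
  n = 8: C(8, 4) = 70; 70 < 32? NO
The largest n with C(n, 4) < 32 is n = 6 (where E[X] = 15/32 ≈ 0.4687500). Hence R(4, 4) > 6, i.e. R(4, 4) ≥ 7.

Largest n = 6; hence R(4, 4) > 6.


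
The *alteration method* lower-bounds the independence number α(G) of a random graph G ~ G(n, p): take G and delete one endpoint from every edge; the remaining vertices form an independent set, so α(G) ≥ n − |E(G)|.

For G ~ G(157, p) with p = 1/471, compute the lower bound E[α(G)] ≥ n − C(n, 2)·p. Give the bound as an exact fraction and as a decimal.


E[|E(G)|] = C(157, 2)·p = 12246 · (1/471) = 26.
E[α(G)] ≥ n − E[|E(G)|] = 157 − 26 = 131.
Numerically: ≈ 131.000000.
(This is only a lower bound; the true E[α(G)] may be larger.)

E[α(G)] ≥ 131 ≈ 131.000000.


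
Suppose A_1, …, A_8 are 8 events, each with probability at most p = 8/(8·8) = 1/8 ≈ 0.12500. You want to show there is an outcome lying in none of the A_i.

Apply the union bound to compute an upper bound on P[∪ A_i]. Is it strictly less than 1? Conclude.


Union bound: P[∪_{i=1}^{8} A_i] ≤ Σ_i P[A_i] ≤ 8·p = 8·(1/8) = 1.
Numerically: 1 ≈ 1.00000.
Is 1 < 1? NO.
Since the bound 1 is ≥ 1, the union bound is uninformative here; it does NOT by itself certify existence.

8·p = 1 ≈ 1.00000; existence NOT certified by the union bound.


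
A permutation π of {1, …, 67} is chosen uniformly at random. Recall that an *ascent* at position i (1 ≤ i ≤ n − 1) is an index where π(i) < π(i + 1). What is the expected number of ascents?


Write X = Σ X_I over i = 1, …, 66, with X_I the indicator of one ascent.
There are 66 indicators.
For each fixed i, the pair (π(i), π(i+1)) is a uniformly random ordered pair of distinct values from {1, …, 67}; by symmetry P[π(i) < π(i+1)] = 1/2.
By linearity: E[X] = 66 · (1/2) = (67 − 1) · (1/2) = 33 ≈ 33.0000.

E[X] = 33 = 33.0000.


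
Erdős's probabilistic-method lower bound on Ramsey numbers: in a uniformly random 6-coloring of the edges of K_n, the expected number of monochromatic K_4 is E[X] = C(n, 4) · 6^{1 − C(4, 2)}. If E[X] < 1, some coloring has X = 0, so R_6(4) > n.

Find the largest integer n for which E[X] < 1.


We need C(n, 4) · 6^{1 − 6} < 1, i.e. C(n, 4) < 6^{6 − 1} = 7776.
Check values of n near the boundary:
  n = 18: C(18, 4) = 3060; 3060 < 7776? YES
  n = 19: C(19, 4) = 3876; 3876 < 7776? YES
  n = 20: C(20, 4) = 4845; 4845 < 7776? YES
  n = 21: C(21, 4) = 5985; 5985 < 7776? YES
  n = 22: C(22, 4) = 7315; 7315 < 7776? YES
  n = 23: C(23, 4) = 8855; 8855 < 7776? NO
  n = 24: C(24, 4) = 10626; 10626 < 7776? NO
  n = 25: C(25, 4) = 12650; 12650 < 7776? NO
The largest n with C(n, 4) < 7776 is n = 22 (where E[X] = 7315/7776 ≈ 0.940715). Hence R_6(4) > 22, i.e. R_6(4) ≥ 23.

Largest n = 22; hence R_6(4) > 22.


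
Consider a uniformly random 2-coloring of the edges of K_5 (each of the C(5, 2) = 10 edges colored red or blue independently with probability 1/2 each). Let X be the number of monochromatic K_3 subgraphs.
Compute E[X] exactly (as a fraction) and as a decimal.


Let X = Σ_S X_S over the C(5, 3) = 10 subsets S of size 3, where X_S = 1 if the K_3 on S is monochromatic.
For a fixed S, the K_3 on S has C(3, 2) = 3 edges. P[all 3 edges red] = (1/2)^3, and likewise for blue, so P[monochromatic] = 2·(1/2)^3 = 2^{1 − 3} = 1/4.
Summing: E[X] = C(5, 3) · 2^{1 − 3} = 10 · 1/4 = 5/2.
Numerically: E[X] ≈ 2.50000.

E[X] = C(5,3)·2^(1−C(3,2)) = 5/2 ≈ 2.50000.


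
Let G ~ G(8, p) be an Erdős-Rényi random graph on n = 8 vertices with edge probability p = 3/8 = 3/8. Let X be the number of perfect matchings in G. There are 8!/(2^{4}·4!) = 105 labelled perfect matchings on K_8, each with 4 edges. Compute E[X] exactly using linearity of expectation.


K_8 has 8!/(2^{4}·4!) = 105 labelled perfect matchings.
For each such perfect matching H, let X_H = 1 if all 4 edges of H are present in G. Then P[X_H = 1] = p^{4} = (3/8)^{4} = 81/4096.
Summing the indicators: E[X] = Σ_H E[X_H] = 105 · p^{4} = 105 · 81/4096 = 8505/4096.
Numerically: E[X] ≈ 2.07642.

E[X] = 105 · (3/8)^{4} = 8505/4096 ≈ 2.07642.


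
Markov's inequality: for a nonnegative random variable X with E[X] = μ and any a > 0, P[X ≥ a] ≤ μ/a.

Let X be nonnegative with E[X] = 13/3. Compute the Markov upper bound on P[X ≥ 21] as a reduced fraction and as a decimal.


μ = E[X] = 13/3, a = 21.
Markov: P[X ≥ 21] ≤ μ/a = (13/3)/21 = 13/63.
Numerically: ≈ 0.206.
(Since a = 21 > μ = 4.333, the bound 13/63 is < 1 and informative.)

P[X ≥ 21] ≤ 13/63 ≈ 0.206.


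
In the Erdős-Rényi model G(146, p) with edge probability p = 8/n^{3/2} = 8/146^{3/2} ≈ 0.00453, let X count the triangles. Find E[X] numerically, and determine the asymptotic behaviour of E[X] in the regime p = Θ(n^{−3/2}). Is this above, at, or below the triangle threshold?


Number of potential triangles: C(146, 3) = 508080.
Each occurs with probability p³ ≈ (0.00453)³ ≈ 9.32571e-08.
By linearity: E[X] = C(146, 3)·p³ ≈ 508080 · 9.32571e-08 ≈ 0.047.
Since α = 3/2 > 1, p = c/n^{3/2} = o(1/n) is below the triangle threshold p ~ 1/n. Asymptotically E[X] ~ (c³/6)·n^{3(1−α)} = (8³/6)·n^{-1.5} → 0, so by Markov's inequality G has no triangles w.h.p.

E[X] ≈ 0.047; in regime p = Θ(1/n^{3/2}) E[X] tends to 0 (below the triangle threshold p ~ 1/n).


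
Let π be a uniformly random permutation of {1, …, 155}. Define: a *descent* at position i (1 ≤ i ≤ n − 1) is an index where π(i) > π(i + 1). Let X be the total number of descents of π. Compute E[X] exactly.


Write X = Σ X_I over i = 1, …, 154, with X_I the indicator of one descent.
There are 154 indicators.
For each fixed i, the pair (π(i), π(i+1)) is a uniformly random ordered pair of distinct values from {1, …, 155}; by symmetry P[π(i) > π(i+1)] = 1/2.
By linearity: E[X] = 154 · (1/2) = (155 − 1) · (1/2) = 77 ≈ 77.000.

E[X] = 77 = 77.000.


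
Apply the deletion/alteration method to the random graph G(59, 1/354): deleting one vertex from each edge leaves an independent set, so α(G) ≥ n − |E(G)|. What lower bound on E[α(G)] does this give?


E[|E(G)|] = C(59, 2)·p = 1711 · (1/354) = 29/6.
E[α(G)] ≥ n − E[|E(G)|] = 59 − 29/6 = 325/6.
Numerically: ≈ 54.166667.
(This is only a lower bound; the true E[α(G)] may be larger.)

E[α(G)] ≥ 325/6 ≈ 54.166667.


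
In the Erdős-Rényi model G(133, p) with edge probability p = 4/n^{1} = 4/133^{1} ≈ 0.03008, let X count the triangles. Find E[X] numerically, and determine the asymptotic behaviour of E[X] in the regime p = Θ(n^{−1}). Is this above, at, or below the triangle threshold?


Number of potential triangles: C(133, 3) = 383306.
Each occurs with probability p³ ≈ (0.03008)³ ≈ 2.720352e-05.
By linearity: E[X] = C(133, 3)·p³ ≈ 383306 · 2.720352e-05 ≈ 10.4273.
Here α = 1, so p = 4/n is exactly at the triangle threshold p ~ 1/n. Asymptotically E[X] → c³/6 = 4³/6 = 32/3 ≈ 10.6667, a bounded constant. In this regime the triangle count is asymptotically Poisson(c³/6).

E[X] ≈ 10.4273; in regime p = Θ(1/n^{1}) E[X] stays bounded (at the triangle threshold p ~ 1/n).


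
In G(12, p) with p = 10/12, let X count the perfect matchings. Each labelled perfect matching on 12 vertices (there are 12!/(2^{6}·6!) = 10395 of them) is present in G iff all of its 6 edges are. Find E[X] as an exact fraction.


K_12 has 12!/(2^{6}·6!) = 10395 labelled perfect matchings.
For each such perfect matching H, let X_H = 1 if all 6 edges of H are present in G. Then P[X_H = 1] = p^{6} = (5/6)^{6} = 15625/46656.
Summing the indicators: E[X] = Σ_H E[X_H] = 10395 · p^{6} = 10395 · 15625/46656 = 6015625/1728.
Numerically: E[X] ≈ 3481.26.

E[X] = 10395 · (5/6)^{6} = 6015625/1728 ≈ 3481.26.


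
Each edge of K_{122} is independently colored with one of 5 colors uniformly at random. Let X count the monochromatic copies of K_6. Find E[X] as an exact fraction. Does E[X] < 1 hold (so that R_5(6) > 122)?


E[X] = C(122, 6) · 5^{1 − 15} = 4042116078 · 5^{−14} = 4042116078/6103515625.
As a reduced fraction: E[X] = 4042116078/6103515625 ≈ 0.662.
Is E[X] < 1? YES.
Since E[X] < 1, there exists a 5-coloring of K_{122} with no monochromatic K_6; hence R_5(6) > 122.

E[X] = 4042116078/6103515625 ≈ 0.662; E[X] < 1, so R_5(6) > 122.


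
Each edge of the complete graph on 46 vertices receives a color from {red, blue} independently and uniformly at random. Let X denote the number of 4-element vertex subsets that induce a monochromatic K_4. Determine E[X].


Let X = Σ_S X_S over the C(46, 4) = 163185 subsets S of size 4, where X_S = 1 if the K_4 on S is monochromatic.
For a fixed S, the K_4 on S has C(4, 2) = 6 edges. P[all 6 edges red] = (1/2)^6, and likewise for blue, so P[monochromatic] = 2·(1/2)^6 = 2^{1 − 6} = 1/32.
Summing: E[X] = C(46, 4) · 2^{1 − 6} = 163185 · 1/32 = 163185/32.
Numerically: E[X] ≈ 5099.53125.

E[X] = C(46,4)·2^(1−C(4,2)) = 163185/32 ≈ 5099.53125.


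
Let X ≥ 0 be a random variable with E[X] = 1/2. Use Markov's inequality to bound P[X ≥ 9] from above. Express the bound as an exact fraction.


μ = E[X] = 1/2, a = 9.
Markov: P[X ≥ 9] ≤ μ/a = (1/2)/9 = 1/18.
Numerically: ≈ 0.055556.
(Since a = 9 > μ = 0.500000, the bound 1/18 is < 1 and informative.)

P[X ≥ 9] ≤ 1/18 ≈ 0.055556.


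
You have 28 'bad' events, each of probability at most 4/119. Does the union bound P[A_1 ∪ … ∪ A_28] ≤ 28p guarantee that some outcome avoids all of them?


Union bound: P[∪_{i=1}^{28} A_i] ≤ Σ_i P[A_i] ≤ 28·p = 28·(4/119) = 16/17.
Numerically: 16/17 ≈ 0.9412.
Is 16/17 < 1? YES.
Since P[∪ A_i] ≤ 16/17 < 1, the complement has P[∩ A_i^c] ≥ 1 − 16/17 = 1/17 > 0, so some outcome avoids every A_i.

28·p = 16/17 ≈ 0.9412; existence CERTIFIED by the union bound.
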